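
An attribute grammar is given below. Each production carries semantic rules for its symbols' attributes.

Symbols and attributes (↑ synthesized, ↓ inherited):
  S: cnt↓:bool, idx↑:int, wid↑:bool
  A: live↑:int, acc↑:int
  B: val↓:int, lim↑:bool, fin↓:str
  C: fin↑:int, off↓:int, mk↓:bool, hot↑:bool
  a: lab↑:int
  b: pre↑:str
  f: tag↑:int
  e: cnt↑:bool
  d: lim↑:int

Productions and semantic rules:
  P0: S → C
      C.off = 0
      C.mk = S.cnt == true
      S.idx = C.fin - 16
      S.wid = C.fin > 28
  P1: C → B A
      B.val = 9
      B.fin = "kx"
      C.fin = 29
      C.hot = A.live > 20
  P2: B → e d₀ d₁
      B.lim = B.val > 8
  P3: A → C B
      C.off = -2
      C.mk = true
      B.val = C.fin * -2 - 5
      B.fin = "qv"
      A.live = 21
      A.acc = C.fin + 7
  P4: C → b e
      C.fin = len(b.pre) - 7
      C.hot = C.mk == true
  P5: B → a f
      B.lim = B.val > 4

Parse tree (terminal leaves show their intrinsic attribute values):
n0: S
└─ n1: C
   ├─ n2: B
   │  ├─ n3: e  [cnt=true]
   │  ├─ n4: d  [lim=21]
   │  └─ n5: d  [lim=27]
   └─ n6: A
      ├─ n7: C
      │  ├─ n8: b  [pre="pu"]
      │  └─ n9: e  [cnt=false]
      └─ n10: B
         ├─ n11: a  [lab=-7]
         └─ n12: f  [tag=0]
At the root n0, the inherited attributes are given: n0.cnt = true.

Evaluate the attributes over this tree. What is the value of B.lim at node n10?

1. n0.cnt = true  [given at root]
2. n1.off = 0  [0]
3. n1.mk = true  [S.cnt == true]
4. n2.val = 9  [9]
5. n2.fin = "kx"  ["kx"]
6. n3.cnt = true  [terminal]
7. n4.lim = 21  [terminal]
8. n5.lim = 27  [terminal]
9. n2.lim = true  [B.val > 8]
10. n7.off = -2  [-2]
11. n7.mk = true  [true]
12. n8.pre = "pu"  [terminal]
13. n9.cnt = false  [terminal]
14. n7.fin = -5  [len(b.pre) - 7]
15. n7.hot = true  [C.mk == true]
16. n10.val = 5  [C.fin * -2 - 5]
17. n10.fin = "qv"  ["qv"]
18. n11.lab = -7  [terminal]
19. n12.tag = 0  [terminal]
20. n10.lim = true  [B.val > 4]
21. n6.live = 21  [21]
22. n6.acc = 2  [C.fin + 7]
23. n1.fin = 29  [29]
24. n1.hot = true  [A.live > 20]
25. n0.idx = 13  [C.fin - 16]
26. n0.wid = true  [C.fin > 28]

true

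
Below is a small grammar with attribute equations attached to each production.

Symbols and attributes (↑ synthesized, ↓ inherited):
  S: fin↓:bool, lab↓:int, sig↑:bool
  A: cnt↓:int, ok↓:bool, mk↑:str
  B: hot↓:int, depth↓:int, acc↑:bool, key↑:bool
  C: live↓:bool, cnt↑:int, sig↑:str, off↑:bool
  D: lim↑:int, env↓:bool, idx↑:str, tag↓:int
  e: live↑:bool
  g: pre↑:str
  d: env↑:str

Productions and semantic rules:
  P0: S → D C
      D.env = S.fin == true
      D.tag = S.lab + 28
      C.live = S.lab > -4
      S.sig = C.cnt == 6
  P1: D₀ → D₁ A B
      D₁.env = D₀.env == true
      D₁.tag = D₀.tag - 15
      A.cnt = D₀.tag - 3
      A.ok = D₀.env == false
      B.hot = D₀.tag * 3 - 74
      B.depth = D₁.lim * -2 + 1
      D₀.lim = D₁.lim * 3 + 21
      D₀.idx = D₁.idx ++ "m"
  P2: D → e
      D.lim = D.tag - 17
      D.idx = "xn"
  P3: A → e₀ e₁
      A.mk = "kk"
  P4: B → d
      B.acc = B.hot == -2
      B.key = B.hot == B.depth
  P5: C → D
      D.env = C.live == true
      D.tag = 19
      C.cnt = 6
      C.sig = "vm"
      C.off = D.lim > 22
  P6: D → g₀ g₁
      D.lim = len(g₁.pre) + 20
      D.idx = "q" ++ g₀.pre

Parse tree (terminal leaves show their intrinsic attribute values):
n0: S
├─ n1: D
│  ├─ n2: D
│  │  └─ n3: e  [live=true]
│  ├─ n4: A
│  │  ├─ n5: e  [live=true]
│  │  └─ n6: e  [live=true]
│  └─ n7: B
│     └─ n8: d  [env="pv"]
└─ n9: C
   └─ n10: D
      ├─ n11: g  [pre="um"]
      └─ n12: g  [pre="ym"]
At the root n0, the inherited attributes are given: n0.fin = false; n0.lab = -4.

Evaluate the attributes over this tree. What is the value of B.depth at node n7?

17

1. n0.fin = false  [given at root]
2. n0.lab = -4  [given at root]
3. n1.env = false  [S.fin == true]
4. n1.tag = 24  [S.lab + 28]
5. n2.env = false  [D₀.env == true]
6. n2.tag = 9  [D₀.tag - 15]
7. n3.live = true  [terminal]
8. n2.lim = -8  [D.tag - 17]
9. n2.idx = "xn"  ["xn"]
10. n4.cnt = 21  [D₀.tag - 3]
11. n4.ok = true  [D₀.env == false]
12. n5.live = true  [terminal]
13. n6.live = true  [terminal]
14. n4.mk = "kk"  ["kk"]
15. n7.hot = -2  [D₀.tag * 3 - 74]
16. n7.depth = 17  [D₁.lim * -2 + 1]
17. n8.env = "pv"  [terminal]
18. n7.acc = true  [B.hot == -2]
19. n7.key = false  [B.hot == B.depth]
20. n1.lim = -3  [D₁.lim * 3 + 21]
21. n1.idx = "xnm"  [D₁.idx ++ "m"]
22. n9.live = false  [S.lab > -4]
23. n10.env = false  [C.live == true]
24. n10.tag = 19  [19]
25. n11.pre = "um"  [terminal]
26. n12.pre = "ym"  [terminal]
27. n10.lim = 22  [len(g₁.pre) + 20]
28. n10.idx = "qum"  ["q" ++ g₀.pre]
29. n9.cnt = 6  [6]
30. n9.sig = "vm"  ["vm"]
31. n9.off = false  [D.lim > 22]
32. n0.sig = true  [C.cnt == 6]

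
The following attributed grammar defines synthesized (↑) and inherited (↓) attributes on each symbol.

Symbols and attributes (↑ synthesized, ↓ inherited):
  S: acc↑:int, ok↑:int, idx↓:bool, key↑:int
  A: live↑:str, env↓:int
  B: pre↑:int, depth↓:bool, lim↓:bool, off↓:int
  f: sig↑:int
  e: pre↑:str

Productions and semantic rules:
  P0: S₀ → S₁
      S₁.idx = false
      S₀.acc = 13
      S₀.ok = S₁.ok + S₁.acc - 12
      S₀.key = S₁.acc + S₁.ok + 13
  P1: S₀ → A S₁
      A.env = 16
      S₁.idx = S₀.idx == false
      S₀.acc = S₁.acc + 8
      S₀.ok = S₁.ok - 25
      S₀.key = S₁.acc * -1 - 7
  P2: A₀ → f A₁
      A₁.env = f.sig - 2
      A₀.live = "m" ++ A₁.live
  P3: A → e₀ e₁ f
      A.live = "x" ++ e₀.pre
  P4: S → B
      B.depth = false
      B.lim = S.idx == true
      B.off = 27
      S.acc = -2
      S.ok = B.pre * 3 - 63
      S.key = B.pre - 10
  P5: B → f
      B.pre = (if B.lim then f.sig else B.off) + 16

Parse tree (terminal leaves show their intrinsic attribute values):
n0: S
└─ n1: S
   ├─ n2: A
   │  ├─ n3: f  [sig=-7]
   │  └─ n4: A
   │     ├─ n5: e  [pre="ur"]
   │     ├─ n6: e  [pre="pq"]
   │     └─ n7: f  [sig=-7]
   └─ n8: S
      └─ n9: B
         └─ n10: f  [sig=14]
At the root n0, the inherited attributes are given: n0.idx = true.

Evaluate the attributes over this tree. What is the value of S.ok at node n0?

-4

1. n0.idx = true  [given at root]
2. n1.idx = false  [false]
3. n2.env = 16  [16]
4. n3.sig = -7  [terminal]
5. n4.env = -9  [f.sig - 2]
6. n5.pre = "ur"  [terminal]
7. n6.pre = "pq"  [terminal]
8. n7.sig = -7  [terminal]
9. n4.live = "xur"  ["x" ++ e₀.pre]
10. n2.live = "mxur"  ["m" ++ A₁.live]
11. n8.idx = true  [S₀.idx == false]
12. n9.depth = false  [false]
13. n9.lim = true  [S.idx == true]
14. n9.off = 27  [27]
15. n10.sig = 14  [terminal]
16. n9.pre = 30  [(if B.lim then f.sig else B.off) + 16]
17. n8.acc = -2  [-2]
18. n8.ok = 27  [B.pre * 3 - 63]
19. n8.key = 20  [B.pre - 10]
20. n1.acc = 6  [S₁.acc + 8]
21. n1.ok = 2  [S₁.ok - 25]
22. n1.key = -5  [S₁.acc * -1 - 7]
23. n0.acc = 13  [13]
24. n0.ok = -4  [S₁.ok + S₁.acc - 12]
25. n0.key = 21  [S₁.acc + S₁.ok + 13]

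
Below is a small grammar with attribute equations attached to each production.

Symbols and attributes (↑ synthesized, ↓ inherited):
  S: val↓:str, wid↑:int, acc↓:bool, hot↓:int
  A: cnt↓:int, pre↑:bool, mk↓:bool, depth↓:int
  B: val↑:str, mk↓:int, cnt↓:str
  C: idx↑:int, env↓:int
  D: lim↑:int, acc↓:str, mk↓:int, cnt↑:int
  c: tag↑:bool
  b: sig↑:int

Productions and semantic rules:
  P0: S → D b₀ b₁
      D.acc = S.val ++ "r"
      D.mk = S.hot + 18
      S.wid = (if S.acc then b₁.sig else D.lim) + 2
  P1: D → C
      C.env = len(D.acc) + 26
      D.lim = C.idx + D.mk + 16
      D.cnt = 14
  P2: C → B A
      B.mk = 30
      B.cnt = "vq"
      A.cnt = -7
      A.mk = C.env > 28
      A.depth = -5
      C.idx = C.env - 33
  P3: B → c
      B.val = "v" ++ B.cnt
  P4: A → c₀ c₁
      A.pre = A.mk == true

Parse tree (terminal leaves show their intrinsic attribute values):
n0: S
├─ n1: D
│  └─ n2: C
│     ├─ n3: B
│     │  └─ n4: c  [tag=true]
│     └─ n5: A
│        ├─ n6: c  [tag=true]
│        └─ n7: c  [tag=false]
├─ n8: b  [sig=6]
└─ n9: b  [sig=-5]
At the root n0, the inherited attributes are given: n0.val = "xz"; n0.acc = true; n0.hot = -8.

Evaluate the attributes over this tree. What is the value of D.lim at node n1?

1. n0.val = "xz"  [given at root]
2. n0.acc = true  [given at root]
3. n0.hot = -8  [given at root]
4. n1.acc = "xzr"  [S.val ++ "r"]
5. n1.mk = 10  [S.hot + 18]
6. n2.env = 29  [len(D.acc) + 26]
7. n3.mk = 30  [30]
8. n3.cnt = "vq"  ["vq"]
9. n4.tag = true  [terminal]
10. n3.val = "vvq"  ["v" ++ B.cnt]
11. n5.cnt = -7  [-7]
12. n5.mk = true  [C.env > 28]
13. n5.depth = -5  [-5]
14. n6.tag = true  [terminal]
15. n7.tag = false  [terminal]
16. n5.pre = true  [A.mk == true]
17. n2.idx = -4  [C.env - 33]
18. n1.lim = 22  [C.idx + D.mk + 16]
19. n1.cnt = 14  [14]
20. n8.sig = 6  [terminal]
21. n9.sig = -5  [terminal]
22. n0.wid = -3  [(if S.acc then b₁.sig else D.lim) + 2]

22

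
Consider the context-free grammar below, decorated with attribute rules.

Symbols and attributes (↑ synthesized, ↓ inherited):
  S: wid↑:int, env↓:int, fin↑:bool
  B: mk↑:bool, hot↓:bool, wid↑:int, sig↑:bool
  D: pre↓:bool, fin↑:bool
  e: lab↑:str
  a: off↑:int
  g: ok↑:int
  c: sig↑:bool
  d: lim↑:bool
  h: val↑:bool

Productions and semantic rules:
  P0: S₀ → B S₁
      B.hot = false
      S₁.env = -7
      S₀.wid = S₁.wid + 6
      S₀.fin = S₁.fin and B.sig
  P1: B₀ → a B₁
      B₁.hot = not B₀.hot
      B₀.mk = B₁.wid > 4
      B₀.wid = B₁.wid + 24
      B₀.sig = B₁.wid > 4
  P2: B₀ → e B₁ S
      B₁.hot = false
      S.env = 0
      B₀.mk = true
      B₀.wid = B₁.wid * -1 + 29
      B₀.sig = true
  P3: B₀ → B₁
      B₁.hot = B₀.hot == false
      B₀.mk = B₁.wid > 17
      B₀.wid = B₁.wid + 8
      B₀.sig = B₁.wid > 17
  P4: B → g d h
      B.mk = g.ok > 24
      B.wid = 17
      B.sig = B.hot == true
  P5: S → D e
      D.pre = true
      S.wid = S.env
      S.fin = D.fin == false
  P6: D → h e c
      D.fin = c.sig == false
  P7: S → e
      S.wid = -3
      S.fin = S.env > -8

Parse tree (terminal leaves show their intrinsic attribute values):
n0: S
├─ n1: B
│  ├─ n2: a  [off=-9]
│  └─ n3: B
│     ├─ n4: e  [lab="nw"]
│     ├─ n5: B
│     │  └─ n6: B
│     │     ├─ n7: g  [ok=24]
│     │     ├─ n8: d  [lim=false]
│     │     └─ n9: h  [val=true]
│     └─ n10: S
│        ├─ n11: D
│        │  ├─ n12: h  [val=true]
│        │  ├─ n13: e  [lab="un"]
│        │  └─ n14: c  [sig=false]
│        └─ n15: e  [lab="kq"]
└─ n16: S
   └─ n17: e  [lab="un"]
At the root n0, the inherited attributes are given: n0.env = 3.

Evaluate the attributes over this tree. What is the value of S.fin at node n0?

false

1. n0.env = 3  [given at root]
2. n1.hot = false  [false]
3. n2.off = -9  [terminal]
4. n3.hot = true  [not B₀.hot]
5. n4.lab = "nw"  [terminal]
6. n5.hot = false  [false]
7. n6.hot = true  [B₀.hot == false]
8. n7.ok = 24  [terminal]
9. n8.lim = false  [terminal]
10. n9.val = true  [terminal]
11. n6.mk = false  [g.ok > 24]
12. n6.wid = 17  [17]
13. n6.sig = true  [B.hot == true]
14. n5.mk = false  [B₁.wid > 17]
15. n5.wid = 25  [B₁.wid + 8]
16. n5.sig = false  [B₁.wid > 17]
17. n10.env = 0  [0]
18. n11.pre = true  [true]
19. n12.val = true  [terminal]
20. n13.lab = "un"  [terminal]
21. n14.sig = false  [terminal]
22. n11.fin = true  [c.sig == false]
23. n15.lab = "kq"  [terminal]
24. n10.wid = 0  [S.env]
25. n10.fin = false  [D.fin == false]
26. n3.mk = true  [true]
27. n3.wid = 4  [B₁.wid * -1 + 29]
28. n3.sig = true  [true]
29. n1.mk = false  [B₁.wid > 4]
30. n1.wid = 28  [B₁.wid + 24]
31. n1.sig = false  [B₁.wid > 4]
32. n16.env = -7  [-7]
33. n17.lab = "un"  [terminal]
34. n16.wid = -3  [-3]
35. n16.fin = true  [S.env > -8]
36. n0.wid = 3  [S₁.wid + 6]
37. n0.fin = false  [S₁.fin and B.sig]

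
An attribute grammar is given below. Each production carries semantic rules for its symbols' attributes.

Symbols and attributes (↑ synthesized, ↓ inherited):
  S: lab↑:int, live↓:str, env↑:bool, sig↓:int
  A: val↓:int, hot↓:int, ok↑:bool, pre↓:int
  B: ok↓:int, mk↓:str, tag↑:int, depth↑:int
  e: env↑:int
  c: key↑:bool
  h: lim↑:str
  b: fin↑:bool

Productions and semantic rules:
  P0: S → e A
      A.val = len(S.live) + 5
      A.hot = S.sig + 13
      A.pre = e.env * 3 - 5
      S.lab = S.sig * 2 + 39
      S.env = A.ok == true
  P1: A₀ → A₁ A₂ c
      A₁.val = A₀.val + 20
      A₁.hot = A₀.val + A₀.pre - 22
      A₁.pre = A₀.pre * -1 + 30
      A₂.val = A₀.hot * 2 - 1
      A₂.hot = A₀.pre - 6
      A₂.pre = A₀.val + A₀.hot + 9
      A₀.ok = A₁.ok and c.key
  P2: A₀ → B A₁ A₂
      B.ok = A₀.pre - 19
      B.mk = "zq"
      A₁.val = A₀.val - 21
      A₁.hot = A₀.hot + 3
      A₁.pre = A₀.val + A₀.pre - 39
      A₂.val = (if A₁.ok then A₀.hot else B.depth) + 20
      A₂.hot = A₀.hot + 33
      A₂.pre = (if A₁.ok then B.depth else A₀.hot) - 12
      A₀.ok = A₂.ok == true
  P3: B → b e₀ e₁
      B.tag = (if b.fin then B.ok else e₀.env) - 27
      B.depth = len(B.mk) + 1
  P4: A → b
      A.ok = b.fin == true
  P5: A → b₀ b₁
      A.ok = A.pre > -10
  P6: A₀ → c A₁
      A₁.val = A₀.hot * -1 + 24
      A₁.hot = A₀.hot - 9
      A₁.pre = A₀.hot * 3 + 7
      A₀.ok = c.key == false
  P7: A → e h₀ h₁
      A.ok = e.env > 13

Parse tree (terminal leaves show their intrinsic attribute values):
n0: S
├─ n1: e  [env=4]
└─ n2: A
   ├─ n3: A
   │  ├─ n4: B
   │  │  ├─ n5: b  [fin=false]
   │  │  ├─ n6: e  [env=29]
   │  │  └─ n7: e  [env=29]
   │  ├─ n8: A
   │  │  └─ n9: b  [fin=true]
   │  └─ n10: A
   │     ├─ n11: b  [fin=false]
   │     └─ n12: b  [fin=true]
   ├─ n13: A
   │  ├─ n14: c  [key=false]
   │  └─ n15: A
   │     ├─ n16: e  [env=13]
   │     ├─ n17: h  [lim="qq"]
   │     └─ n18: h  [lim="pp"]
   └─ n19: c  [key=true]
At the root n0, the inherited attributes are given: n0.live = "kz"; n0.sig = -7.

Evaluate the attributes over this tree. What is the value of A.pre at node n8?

1. n0.live = "kz"  [given at root]
2. n0.sig = -7  [given at root]
3. n1.env = 4  [terminal]
4. n2.val = 7  [len(S.live) + 5]
5. n2.hot = 6  [S.sig + 13]
6. n2.pre = 7  [e.env * 3 - 5]
7. n3.val = 27  [A₀.val + 20]
8. n3.hot = -8  [A₀.val + A₀.pre - 22]
9. n3.pre = 23  [A₀.pre * -1 + 30]
10. n4.ok = 4  [A₀.pre - 19]
11. n4.mk = "zq"  ["zq"]
12. n5.fin = false  [terminal]
13. n6.env = 29  [terminal]
14. n7.env = 29  [terminal]
15. n4.tag = 2  [(if b.fin then B.ok else e₀.env) - 27]
16. n4.depth = 3  [len(B.mk) + 1]
17. n8.val = 6  [A₀.val - 21]
18. n8.hot = -5  [A₀.hot + 3]
19. n8.pre = 11  [A₀.val + A₀.pre - 39]
20. n9.fin = true  [terminal]
21. n8.ok = true  [b.fin == true]
22. n10.val = 12  [(if A₁.ok then A₀.hot else B.depth) + 20]
23. n10.hot = 25  [A₀.hot + 33]
24. n10.pre = -9  [(if A₁.ok then B.depth else A₀.hot) - 12]
25. n11.fin = false  [terminal]
26. n12.fin = true  [terminal]
27. n10.ok = true  [A.pre > -10]
28. n3.ok = true  [A₂.ok == true]
29. n13.val = 11  [A₀.hot * 2 - 1]
30. n13.hot = 1  [A₀.pre - 6]
31. n13.pre = 22  [A₀.val + A₀.hot + 9]
32. n14.key = false  [terminal]
33. n15.val = 23  [A₀.hot * -1 + 24]
34. n15.hot = -8  [A₀.hot - 9]
35. n15.pre = 10  [A₀.hot * 3 + 7]
36. n16.env = 13  [terminal]
37. n17.lim = "qq"  [terminal]
38. n18.lim = "pp"  [terminal]
39. n15.ok = false  [e.env > 13]
40. n13.ok = true  [c.key == false]
41. n19.key = true  [terminal]
42. n2.ok = true  [A₁.ok and c.key]
43. n0.lab = 25  [S.sig * 2 + 39]
44. n0.env = true  [A.ok == true]

11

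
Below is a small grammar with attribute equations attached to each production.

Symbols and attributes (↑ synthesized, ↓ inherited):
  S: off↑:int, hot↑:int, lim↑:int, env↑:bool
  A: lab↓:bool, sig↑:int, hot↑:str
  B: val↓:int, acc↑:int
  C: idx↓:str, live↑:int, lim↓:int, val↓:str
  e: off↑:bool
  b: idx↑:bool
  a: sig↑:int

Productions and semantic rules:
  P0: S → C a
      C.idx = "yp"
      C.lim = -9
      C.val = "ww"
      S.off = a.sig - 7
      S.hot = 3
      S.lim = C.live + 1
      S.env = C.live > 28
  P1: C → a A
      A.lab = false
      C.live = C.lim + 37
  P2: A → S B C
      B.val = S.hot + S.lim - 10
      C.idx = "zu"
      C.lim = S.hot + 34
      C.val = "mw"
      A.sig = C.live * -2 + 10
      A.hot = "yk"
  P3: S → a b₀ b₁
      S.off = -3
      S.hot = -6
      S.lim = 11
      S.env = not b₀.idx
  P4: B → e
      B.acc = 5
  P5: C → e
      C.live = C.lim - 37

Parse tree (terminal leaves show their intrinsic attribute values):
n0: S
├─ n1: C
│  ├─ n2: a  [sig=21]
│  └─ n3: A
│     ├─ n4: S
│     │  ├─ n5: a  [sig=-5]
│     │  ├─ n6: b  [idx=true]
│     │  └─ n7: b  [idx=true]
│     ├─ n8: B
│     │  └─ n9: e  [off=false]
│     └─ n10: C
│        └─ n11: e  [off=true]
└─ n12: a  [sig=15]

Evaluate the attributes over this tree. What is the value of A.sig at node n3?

28

1. n1.idx = "yp"  ["yp"]
2. n1.lim = -9  [-9]
3. n1.val = "ww"  ["ww"]
4. n2.sig = 21  [terminal]
5. n3.lab = false  [false]
6. n5.sig = -5  [terminal]
7. n6.idx = true  [terminal]
8. n7.idx = true  [terminal]
9. n4.off = -3  [-3]
10. n4.hot = -6  [-6]
11. n4.lim = 11  [11]
12. n4.env = false  [not b₀.idx]
13. n8.val = -5  [S.hot + S.lim - 10]
14. n9.off = false  [terminal]
15. n8.acc = 5  [5]
16. n10.idx = "zu"  ["zu"]
17. n10.lim = 28  [S.hot + 34]
18. n10.val = "mw"  ["mw"]
19. n11.off = true  [terminal]
20. n10.live = -9  [C.lim - 37]
21. n3.sig = 28  [C.live * -2 + 10]
22. n3.hot = "yk"  ["yk"]
23. n1.live = 28  [C.lim + 37]
24. n12.sig = 15  [terminal]
25. n0.off = 8  [a.sig - 7]
26. n0.hot = 3  [3]
27. n0.lim = 29  [C.live + 1]
28. n0.env = false  [C.live > 28]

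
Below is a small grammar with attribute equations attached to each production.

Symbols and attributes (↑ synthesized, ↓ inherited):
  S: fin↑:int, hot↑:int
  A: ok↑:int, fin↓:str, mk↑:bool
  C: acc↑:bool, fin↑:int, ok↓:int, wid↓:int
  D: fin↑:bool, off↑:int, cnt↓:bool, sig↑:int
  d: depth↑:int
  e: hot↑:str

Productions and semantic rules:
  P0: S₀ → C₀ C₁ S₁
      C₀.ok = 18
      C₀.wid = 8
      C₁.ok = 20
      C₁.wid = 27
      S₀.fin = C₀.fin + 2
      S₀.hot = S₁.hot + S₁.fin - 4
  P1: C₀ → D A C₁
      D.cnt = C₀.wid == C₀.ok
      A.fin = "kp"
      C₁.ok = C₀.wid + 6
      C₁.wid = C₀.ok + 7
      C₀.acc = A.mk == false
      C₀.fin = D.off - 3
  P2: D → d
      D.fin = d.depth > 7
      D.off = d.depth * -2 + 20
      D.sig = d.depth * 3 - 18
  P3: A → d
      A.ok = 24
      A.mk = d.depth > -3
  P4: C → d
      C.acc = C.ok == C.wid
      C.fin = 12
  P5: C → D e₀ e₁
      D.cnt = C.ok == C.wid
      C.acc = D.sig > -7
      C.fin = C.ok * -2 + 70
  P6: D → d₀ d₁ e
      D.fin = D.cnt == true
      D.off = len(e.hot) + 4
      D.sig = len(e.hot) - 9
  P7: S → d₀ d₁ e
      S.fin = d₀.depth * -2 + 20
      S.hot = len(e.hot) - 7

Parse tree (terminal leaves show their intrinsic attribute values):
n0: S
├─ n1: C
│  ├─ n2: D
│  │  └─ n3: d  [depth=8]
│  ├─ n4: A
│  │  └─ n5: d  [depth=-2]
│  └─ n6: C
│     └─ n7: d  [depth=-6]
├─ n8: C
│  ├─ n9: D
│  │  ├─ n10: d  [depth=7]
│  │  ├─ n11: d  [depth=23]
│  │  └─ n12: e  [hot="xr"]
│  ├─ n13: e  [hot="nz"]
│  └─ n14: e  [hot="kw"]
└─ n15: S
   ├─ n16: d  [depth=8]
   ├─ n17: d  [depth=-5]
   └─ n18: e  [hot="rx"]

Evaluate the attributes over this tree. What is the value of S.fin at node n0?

3

1. n1.ok = 18  [18]
2. n1.wid = 8  [8]
3. n2.cnt = false  [C₀.wid == C₀.ok]
4. n3.depth = 8  [terminal]
5. n2.fin = true  [d.depth > 7]
6. n2.off = 4  [d.depth * -2 + 20]
7. n2.sig = 6  [d.depth * 3 - 18]
8. n4.fin = "kp"  ["kp"]
9. n5.depth = -2  [terminal]
10. n4.ok = 24  [24]
11. n4.mk = true  [d.depth > -3]
12. n6.ok = 14  [C₀.wid + 6]
13. n6.wid = 25  [C₀.ok + 7]
14. n7.depth = -6  [terminal]
15. n6.acc = false  [C.ok == C.wid]
16. n6.fin = 12  [12]
17. n1.acc = false  [A.mk == false]
18. n1.fin = 1  [D.off - 3]
19. n8.ok = 20  [20]
20. n8.wid = 27  [27]
21. n9.cnt = false  [C.ok == C.wid]
22. n10.depth = 7  [terminal]
23. n11.depth = 23  [terminal]
24. n12.hot = "xr"  [terminal]
25. n9.fin = false  [D.cnt == true]
26. n9.off = 6  [len(e.hot) + 4]
27. n9.sig = -7  [len(e.hot) - 9]
28. n13.hot = "nz"  [terminal]
29. n14.hot = "kw"  [terminal]
30. n8.acc = false  [D.sig > -7]
31. n8.fin = 30  [C.ok * -2 + 70]
32. n16.depth = 8  [terminal]
33. n17.depth = -5  [terminal]
34. n18.hot = "rx"  [terminal]
35. n15.fin = 4  [d₀.depth * -2 + 20]
36. n15.hot = -5  [len(e.hot) - 7]
37. n0.fin = 3  [C₀.fin + 2]
38. n0.hot = -5  [S₁.hot + S₁.fin - 4]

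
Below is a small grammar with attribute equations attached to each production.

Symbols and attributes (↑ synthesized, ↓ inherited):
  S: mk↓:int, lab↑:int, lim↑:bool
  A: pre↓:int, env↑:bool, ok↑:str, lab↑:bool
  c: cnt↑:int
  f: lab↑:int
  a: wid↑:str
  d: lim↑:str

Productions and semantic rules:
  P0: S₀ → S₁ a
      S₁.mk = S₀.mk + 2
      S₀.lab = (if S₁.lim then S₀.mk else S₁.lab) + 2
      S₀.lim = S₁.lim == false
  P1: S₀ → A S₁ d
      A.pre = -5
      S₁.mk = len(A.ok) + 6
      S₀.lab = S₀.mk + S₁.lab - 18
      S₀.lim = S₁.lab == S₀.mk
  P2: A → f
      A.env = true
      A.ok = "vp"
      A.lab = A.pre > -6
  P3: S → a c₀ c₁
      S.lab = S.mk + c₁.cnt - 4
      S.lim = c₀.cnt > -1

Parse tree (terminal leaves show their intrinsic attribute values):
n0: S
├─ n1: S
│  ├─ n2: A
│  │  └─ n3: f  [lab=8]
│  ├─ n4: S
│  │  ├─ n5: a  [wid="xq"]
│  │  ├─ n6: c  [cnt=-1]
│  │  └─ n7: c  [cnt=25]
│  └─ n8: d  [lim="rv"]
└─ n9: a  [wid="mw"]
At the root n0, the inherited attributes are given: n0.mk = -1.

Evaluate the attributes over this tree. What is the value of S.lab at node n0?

1. n0.mk = -1  [given at root]
2. n1.mk = 1  [S₀.mk + 2]
3. n2.pre = -5  [-5]
4. n3.lab = 8  [terminal]
5. n2.env = true  [true]
6. n2.ok = "vp"  ["vp"]
7. n2.lab = true  [A.pre > -6]
8. n4.mk = 8  [len(A.ok) + 6]
9. n5.wid = "xq"  [terminal]
10. n6.cnt = -1  [terminal]
11. n7.cnt = 25  [terminal]
12. n4.lab = 29  [S.mk + c₁.cnt - 4]
13. n4.lim = false  [c₀.cnt > -1]
14. n8.lim = "rv"  [terminal]
15. n1.lab = 12  [S₀.mk + S₁.lab - 18]
16. n1.lim = false  [S₁.lab == S₀.mk]
17. n9.wid = "mw"  [terminal]
18. n0.lab = 14  [(if S₁.lim then S₀.mk else S₁.lab) + 2]
19. n0.lim = true  [S₁.lim == false]

14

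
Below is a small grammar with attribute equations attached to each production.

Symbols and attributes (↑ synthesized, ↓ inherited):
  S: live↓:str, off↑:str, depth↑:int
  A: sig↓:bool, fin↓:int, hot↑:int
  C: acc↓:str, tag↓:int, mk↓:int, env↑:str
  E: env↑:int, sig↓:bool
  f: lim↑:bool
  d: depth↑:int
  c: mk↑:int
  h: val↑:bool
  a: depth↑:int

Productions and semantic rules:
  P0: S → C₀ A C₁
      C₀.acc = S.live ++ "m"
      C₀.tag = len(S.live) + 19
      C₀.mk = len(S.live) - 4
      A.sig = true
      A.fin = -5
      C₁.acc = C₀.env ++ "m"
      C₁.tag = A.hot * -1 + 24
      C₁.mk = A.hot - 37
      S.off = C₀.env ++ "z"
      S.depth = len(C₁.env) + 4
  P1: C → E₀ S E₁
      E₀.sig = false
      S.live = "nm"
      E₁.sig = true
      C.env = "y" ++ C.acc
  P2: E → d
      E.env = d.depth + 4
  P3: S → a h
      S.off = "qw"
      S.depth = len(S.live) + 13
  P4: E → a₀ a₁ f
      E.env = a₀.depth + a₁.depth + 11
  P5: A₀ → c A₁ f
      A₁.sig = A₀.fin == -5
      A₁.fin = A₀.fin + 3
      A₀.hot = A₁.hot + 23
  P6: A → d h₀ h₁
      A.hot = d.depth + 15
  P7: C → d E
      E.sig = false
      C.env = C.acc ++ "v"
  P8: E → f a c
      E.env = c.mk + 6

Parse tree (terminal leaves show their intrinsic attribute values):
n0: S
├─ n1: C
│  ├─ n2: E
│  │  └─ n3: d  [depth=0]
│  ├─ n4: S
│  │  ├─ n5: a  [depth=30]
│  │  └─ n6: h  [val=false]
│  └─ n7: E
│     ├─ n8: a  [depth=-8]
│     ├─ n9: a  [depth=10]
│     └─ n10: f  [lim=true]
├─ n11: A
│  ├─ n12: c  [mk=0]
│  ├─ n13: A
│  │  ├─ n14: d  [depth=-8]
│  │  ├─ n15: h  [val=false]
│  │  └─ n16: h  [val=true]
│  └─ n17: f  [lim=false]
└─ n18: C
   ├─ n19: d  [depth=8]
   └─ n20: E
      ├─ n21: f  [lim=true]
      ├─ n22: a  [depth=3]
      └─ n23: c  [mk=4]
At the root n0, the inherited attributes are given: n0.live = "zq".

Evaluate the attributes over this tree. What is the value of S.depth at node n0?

1. n0.live = "zq"  [given at root]
2. n1.acc = "zqm"  [S.live ++ "m"]
3. n1.tag = 21  [len(S.live) + 19]
4. n1.mk = -2  [len(S.live) - 4]
5. n2.sig = false  [false]
6. n3.depth = 0  [terminal]
7. n2.env = 4  [d.depth + 4]
8. n4.live = "nm"  ["nm"]
9. n5.depth = 30  [terminal]
10. n6.val = false  [terminal]
11. n4.off = "qw"  ["qw"]
12. n4.depth = 15  [len(S.live) + 13]
13. n7.sig = true  [true]
14. n8.depth = -8  [terminal]
15. n9.depth = 10  [terminal]
16. n10.lim = true  [terminal]
17. n7.env = 13  [a₀.depth + a₁.depth + 11]
18. n1.env = "yzqm"  ["y" ++ C.acc]
19. n11.sig = true  [true]
20. n11.fin = -5  [-5]
21. n12.mk = 0  [terminal]
22. n13.sig = true  [A₀.fin == -5]
23. n13.fin = -2  [A₀.fin + 3]
24. n14.depth = -8  [terminal]
25. n15.val = false  [terminal]
26. n16.val = true  [terminal]
27. n13.hot = 7  [d.depth + 15]
28. n17.lim = false  [terminal]
29. n11.hot = 30  [A₁.hot + 23]
30. n18.acc = "yzqmm"  [C₀.env ++ "m"]
31. n18.tag = -6  [A.hot * -1 + 24]
32. n18.mk = -7  [A.hot - 37]
33. n19.depth = 8  [terminal]
34. n20.sig = false  [false]
35. n21.lim = true  [terminal]
36. n22.depth = 3  [terminal]
37. n23.mk = 4  [terminal]
38. n20.env = 10  [c.mk + 6]
39. n18.env = "yzqmmv"  [C.acc ++ "v"]
40. n0.off = "yzqmz"  [C₀.env ++ "z"]
41. n0.depth = 10  [len(C₁.env) + 4]

10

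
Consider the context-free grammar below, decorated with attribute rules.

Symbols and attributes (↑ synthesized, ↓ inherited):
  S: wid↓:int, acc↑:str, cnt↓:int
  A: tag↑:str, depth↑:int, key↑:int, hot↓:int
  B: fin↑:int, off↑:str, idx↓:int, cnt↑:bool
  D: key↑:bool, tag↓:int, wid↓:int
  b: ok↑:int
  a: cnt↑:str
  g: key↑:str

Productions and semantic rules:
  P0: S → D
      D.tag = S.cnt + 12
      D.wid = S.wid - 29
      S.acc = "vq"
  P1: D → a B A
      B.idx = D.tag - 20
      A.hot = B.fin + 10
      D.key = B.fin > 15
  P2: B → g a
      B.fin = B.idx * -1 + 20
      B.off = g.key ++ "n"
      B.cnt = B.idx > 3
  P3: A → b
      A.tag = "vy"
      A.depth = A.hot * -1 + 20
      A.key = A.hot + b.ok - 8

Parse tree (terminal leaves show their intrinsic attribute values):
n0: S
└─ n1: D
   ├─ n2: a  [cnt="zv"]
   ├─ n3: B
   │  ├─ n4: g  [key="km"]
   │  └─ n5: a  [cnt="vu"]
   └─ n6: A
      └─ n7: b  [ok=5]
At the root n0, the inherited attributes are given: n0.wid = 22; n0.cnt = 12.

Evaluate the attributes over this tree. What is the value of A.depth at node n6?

-6

1. n0.wid = 22  [given at root]
2. n0.cnt = 12  [given at root]
3. n1.tag = 24  [S.cnt + 12]
4. n1.wid = -7  [S.wid - 29]
5. n2.cnt = "zv"  [terminal]
6. n3.idx = 4  [D.tag - 20]
7. n4.key = "km"  [terminal]
8. n5.cnt = "vu"  [terminal]
9. n3.fin = 16  [B.idx * -1 + 20]
10. n3.off = "kmn"  [g.key ++ "n"]
11. n3.cnt = true  [B.idx > 3]
12. n6.hot = 26  [B.fin + 10]
13. n7.ok = 5  [terminal]
14. n6.tag = "vy"  ["vy"]
15. n6.depth = -6  [A.hot * -1 + 20]
16. n6.key = 23  [A.hot + b.ok - 8]
17. n1.key = true  [B.fin > 15]
18. n0.acc = "vq"  ["vq"]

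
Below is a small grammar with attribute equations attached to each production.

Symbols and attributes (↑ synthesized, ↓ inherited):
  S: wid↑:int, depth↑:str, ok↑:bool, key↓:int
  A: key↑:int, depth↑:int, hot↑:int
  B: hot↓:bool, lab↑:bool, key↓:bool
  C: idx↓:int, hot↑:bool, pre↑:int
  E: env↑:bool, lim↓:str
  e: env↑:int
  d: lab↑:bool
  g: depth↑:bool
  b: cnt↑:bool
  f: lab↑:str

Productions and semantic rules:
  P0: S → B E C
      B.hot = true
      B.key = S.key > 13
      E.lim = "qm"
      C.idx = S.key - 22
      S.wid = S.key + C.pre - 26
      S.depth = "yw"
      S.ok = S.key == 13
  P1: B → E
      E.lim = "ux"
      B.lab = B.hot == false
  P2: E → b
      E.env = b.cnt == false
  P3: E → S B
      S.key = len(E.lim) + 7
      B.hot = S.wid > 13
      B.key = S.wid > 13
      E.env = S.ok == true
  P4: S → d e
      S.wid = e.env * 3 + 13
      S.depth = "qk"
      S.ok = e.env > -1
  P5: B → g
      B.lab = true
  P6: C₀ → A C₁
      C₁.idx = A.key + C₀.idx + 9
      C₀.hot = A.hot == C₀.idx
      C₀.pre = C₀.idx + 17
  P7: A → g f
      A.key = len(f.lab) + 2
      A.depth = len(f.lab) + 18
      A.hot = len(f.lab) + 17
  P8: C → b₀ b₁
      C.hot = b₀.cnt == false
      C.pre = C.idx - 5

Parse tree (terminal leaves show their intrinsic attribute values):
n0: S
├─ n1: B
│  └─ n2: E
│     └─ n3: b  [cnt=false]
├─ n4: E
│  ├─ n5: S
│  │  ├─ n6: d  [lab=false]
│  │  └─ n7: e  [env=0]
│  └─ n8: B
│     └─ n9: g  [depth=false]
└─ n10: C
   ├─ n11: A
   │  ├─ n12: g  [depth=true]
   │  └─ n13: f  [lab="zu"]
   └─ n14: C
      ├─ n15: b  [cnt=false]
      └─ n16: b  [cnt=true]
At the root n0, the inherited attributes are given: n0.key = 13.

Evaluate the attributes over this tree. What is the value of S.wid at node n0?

1. n0.key = 13  [given at root]
2. n1.hot = true  [true]
3. n1.key = false  [S.key > 13]
4. n2.lim = "ux"  ["ux"]
5. n3.cnt = false  [terminal]
6. n2.env = true  [b.cnt == false]
7. n1.lab = false  [B.hot == false]
8. n4.lim = "qm"  ["qm"]
9. n5.key = 9  [len(E.lim) + 7]
10. n6.lab = false  [terminal]
11. n7.env = 0  [terminal]
12. n5.wid = 13  [e.env * 3 + 13]
13. n5.depth = "qk"  ["qk"]
14. n5.ok = true  [e.env > -1]
15. n8.hot = false  [S.wid > 13]
16. n8.key = false  [S.wid > 13]
17. n9.depth = false  [terminal]
18. n8.lab = true  [true]
19. n4.env = true  [S.ok == true]
20. n10.idx = -9  [S.key - 22]
21. n12.depth = true  [terminal]
22. n13.lab = "zu"  [terminal]
23. n11.key = 4  [len(f.lab) + 2]
24. n11.depth = 20  [len(f.lab) + 18]
25. n11.hot = 19  [len(f.lab) + 17]
26. n14.idx = 4  [A.key + C₀.idx + 9]
27. n15.cnt = false  [terminal]
28. n16.cnt = true  [terminal]
29. n14.hot = true  [b₀.cnt == false]
30. n14.pre = -1  [C.idx - 5]
31. n10.hot = false  [A.hot == C₀.idx]
32. n10.pre = 8  [C₀.idx + 17]
33. n0.wid = -5  [S.key + C.pre - 26]
34. n0.depth = "yw"  ["yw"]
35. n0.ok = true  [S.key == 13]

-5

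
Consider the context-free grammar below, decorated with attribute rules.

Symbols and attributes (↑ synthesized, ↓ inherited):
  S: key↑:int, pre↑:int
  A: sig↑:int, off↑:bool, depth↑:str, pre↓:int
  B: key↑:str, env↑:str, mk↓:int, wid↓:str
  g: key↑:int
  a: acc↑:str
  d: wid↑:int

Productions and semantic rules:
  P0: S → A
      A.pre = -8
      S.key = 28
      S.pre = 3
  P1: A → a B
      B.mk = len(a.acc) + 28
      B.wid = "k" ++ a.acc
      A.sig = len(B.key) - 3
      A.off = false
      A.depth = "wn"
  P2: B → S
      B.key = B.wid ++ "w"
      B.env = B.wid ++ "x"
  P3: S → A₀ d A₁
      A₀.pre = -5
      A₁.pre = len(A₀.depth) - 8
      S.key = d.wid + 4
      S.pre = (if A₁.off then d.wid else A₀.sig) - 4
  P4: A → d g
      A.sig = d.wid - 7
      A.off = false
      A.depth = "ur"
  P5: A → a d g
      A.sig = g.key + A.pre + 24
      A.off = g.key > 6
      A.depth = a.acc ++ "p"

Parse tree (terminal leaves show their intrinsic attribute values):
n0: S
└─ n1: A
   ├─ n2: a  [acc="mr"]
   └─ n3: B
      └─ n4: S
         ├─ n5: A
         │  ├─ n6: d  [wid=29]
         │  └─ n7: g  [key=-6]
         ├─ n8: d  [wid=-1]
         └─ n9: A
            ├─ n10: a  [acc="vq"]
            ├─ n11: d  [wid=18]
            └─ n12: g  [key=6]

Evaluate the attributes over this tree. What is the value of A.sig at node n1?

1

1. n1.pre = -8  [-8]
2. n2.acc = "mr"  [terminal]
3. n3.mk = 30  [len(a.acc) + 28]
4. n3.wid = "kmr"  ["k" ++ a.acc]
5. n5.pre = -5  [-5]
6. n6.wid = 29  [terminal]
7. n7.key = -6  [terminal]
8. n5.sig = 22  [d.wid - 7]
9. n5.off = false  [false]
10. n5.depth = "ur"  ["ur"]
11. n8.wid = -1  [terminal]
12. n9.pre = -6  [len(A₀.depth) - 8]
13. n10.acc = "vq"  [terminal]
14. n11.wid = 18  [terminal]
15. n12.key = 6  [terminal]
16. n9.sig = 24  [g.key + A.pre + 24]
17. n9.off = false  [g.key > 6]
18. n9.depth = "vqp"  [a.acc ++ "p"]
19. n4.key = 3  [d.wid + 4]
20. n4.pre = 18  [(if A₁.off then d.wid else A₀.sig) - 4]
21. n3.key = "kmrw"  [B.wid ++ "w"]
22. n3.env = "kmrx"  [B.wid ++ "x"]
23. n1.sig = 1  [len(B.key) - 3]
24. n1.off = false  [false]
25. n1.depth = "wn"  ["wn"]
26. n0.key = 28  [28]
27. n0.pre = 3  [3]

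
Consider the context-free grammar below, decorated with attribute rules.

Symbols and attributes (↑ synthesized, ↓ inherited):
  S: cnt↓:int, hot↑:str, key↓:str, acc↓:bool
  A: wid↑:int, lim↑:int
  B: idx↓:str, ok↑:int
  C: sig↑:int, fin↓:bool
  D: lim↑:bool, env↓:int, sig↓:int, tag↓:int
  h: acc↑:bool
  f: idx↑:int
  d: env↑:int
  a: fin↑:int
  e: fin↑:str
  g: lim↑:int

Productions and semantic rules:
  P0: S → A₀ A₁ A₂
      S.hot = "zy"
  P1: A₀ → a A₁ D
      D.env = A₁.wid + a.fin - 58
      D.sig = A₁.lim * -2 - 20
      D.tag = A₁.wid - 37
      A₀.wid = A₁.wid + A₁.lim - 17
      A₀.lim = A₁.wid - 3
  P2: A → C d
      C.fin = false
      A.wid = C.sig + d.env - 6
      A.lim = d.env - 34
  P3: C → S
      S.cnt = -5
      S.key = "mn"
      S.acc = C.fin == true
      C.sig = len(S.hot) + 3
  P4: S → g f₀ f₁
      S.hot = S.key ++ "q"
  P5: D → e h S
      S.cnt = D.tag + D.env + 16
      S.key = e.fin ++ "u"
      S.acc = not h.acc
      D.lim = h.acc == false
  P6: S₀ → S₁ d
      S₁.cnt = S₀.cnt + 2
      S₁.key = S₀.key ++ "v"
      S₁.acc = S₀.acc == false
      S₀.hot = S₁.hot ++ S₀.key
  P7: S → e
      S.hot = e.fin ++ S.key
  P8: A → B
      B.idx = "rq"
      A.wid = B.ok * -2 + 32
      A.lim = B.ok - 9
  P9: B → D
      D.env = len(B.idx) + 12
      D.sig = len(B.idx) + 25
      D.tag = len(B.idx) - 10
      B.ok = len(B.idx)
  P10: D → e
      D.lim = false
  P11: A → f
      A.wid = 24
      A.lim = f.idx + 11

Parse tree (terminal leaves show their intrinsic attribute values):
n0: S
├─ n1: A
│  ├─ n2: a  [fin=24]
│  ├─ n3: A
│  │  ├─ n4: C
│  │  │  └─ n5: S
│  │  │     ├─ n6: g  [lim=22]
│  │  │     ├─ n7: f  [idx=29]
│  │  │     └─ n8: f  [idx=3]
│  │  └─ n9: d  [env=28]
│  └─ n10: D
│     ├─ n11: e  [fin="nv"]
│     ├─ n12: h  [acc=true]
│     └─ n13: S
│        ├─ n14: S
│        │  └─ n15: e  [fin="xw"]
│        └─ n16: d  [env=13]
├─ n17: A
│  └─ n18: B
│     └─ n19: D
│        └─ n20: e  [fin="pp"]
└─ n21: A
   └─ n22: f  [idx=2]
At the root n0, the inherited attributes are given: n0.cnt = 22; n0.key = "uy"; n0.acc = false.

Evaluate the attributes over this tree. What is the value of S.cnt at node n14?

1. n0.cnt = 22  [given at root]
2. n0.key = "uy"  [given at root]
3. n0.acc = false  [given at root]
4. n2.fin = 24  [terminal]
5. n4.fin = false  [false]
6. n5.cnt = -5  [-5]
7. n5.key = "mn"  ["mn"]
8. n5.acc = false  [C.fin == true]
9. n6.lim = 22  [terminal]
10. n7.idx = 29  [terminal]
11. n8.idx = 3  [terminal]
12. n5.hot = "mnq"  [S.key ++ "q"]
13. n4.sig = 6  [len(S.hot) + 3]
14. n9.env = 28  [terminal]
15. n3.wid = 28  [C.sig + d.env - 6]
16. n3.lim = -6  [d.env - 34]
17. n10.env = -6  [A₁.wid + a.fin - 58]
18. n10.sig = -8  [A₁.lim * -2 - 20]
19. n10.tag = -9  [A₁.wid - 37]
20. n11.fin = "nv"  [terminal]
21. n12.acc = true  [terminal]
22. n13.cnt = 1  [D.tag + D.env + 16]
23. n13.key = "nvu"  [e.fin ++ "u"]
24. n13.acc = false  [not h.acc]
25. n14.cnt = 3  [S₀.cnt + 2]
26. n14.key = "nvuv"  [S₀.key ++ "v"]
27. n14.acc = true  [S₀.acc == false]
28. n15.fin = "xw"  [terminal]
29. n14.hot = "xwnvuv"  [e.fin ++ S.key]
30. n16.env = 13  [terminal]
31. n13.hot = "xwnvuvnvu"  [S₁.hot ++ S₀.key]
32. n10.lim = false  [h.acc == false]
33. n1.wid = 5  [A₁.wid + A₁.lim - 17]
34. n1.lim = 25  [A₁.wid - 3]
35. n18.idx = "rq"  ["rq"]
36. n19.env = 14  [len(B.idx) + 12]
37. n19.sig = 27  [len(B.idx) + 25]
38. n19.tag = -8  [len(B.idx) - 10]
39. n20.fin = "pp"  [terminal]
40. n19.lim = false  [false]
41. n18.ok = 2  [len(B.idx)]
42. n17.wid = 28  [B.ok * -2 + 32]
43. n17.lim = -7  [B.ok - 9]
44. n22.idx = 2  [terminal]
45. n21.wid = 24  [24]
46. n21.lim = 13  [f.idx + 11]
47. n0.hot = "zy"  ["zy"]

3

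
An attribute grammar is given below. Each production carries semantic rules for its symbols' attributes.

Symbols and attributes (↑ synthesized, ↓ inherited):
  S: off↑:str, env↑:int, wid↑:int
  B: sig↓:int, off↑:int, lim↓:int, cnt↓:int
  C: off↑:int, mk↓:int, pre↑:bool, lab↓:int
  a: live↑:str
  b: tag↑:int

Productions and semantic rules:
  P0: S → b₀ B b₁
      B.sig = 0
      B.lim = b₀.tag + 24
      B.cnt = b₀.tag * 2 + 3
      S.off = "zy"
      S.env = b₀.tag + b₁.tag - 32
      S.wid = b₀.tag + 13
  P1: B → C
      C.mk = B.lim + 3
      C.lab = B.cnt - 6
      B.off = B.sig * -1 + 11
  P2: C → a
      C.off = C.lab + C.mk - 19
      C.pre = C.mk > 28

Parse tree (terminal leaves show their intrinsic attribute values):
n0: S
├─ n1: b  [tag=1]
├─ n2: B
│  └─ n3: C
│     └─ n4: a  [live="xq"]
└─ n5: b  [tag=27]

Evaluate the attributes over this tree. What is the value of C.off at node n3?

1. n1.tag = 1  [terminal]
2. n2.sig = 0  [0]
3. n2.lim = 25  [b₀.tag + 24]
4. n2.cnt = 5  [b₀.tag * 2 + 3]
5. n3.mk = 28  [B.lim + 3]
6. n3.lab = -1  [B.cnt - 6]
7. n4.live = "xq"  [terminal]
8. n3.off = 8  [C.lab + C.mk - 19]
9. n3.pre = false  [C.mk > 28]
10. n2.off = 11  [B.sig * -1 + 11]
11. n5.tag = 27  [terminal]
12. n0.off = "zy"  ["zy"]
13. n0.env = -4  [b₀.tag + b₁.tag - 32]
14. n0.wid = 14  [b₀.tag + 13]

8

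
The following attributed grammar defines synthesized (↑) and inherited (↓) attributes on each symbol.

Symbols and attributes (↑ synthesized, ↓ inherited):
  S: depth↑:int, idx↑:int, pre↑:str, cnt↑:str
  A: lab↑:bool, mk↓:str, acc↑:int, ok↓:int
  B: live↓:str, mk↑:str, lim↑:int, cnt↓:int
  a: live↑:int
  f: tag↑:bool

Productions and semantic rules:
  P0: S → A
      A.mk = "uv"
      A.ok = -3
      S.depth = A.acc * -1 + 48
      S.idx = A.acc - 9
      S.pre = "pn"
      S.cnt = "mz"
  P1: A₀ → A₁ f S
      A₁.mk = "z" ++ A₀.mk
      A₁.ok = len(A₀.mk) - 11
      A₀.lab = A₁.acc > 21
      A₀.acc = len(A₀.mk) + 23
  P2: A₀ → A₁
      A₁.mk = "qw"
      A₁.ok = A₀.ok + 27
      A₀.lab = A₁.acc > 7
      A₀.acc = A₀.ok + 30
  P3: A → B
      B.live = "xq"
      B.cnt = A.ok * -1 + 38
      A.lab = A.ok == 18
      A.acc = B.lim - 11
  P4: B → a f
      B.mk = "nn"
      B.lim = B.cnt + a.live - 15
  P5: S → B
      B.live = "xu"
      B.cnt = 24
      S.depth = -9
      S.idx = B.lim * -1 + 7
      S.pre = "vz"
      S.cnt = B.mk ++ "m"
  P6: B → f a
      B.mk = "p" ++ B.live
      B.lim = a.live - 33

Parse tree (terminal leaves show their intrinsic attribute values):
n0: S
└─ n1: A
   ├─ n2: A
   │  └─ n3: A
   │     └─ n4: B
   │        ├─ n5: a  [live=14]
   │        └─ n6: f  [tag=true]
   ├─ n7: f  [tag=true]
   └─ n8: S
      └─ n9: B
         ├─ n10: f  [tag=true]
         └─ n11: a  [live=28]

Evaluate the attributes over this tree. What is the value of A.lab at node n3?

1. n1.mk = "uv"  ["uv"]
2. n1.ok = -3  [-3]
3. n2.mk = "zuv"  ["z" ++ A₀.mk]
4. n2.ok = -9  [len(A₀.mk) - 11]
5. n3.mk = "qw"  ["qw"]
6. n3.ok = 18  [A₀.ok + 27]
7. n4.live = "xq"  ["xq"]
8. n4.cnt = 20  [A.ok * -1 + 38]
9. n5.live = 14  [terminal]
10. n6.tag = true  [terminal]
11. n4.mk = "nn"  ["nn"]
12. n4.lim = 19  [B.cnt + a.live - 15]
13. n3.lab = true  [A.ok == 18]
14. n3.acc = 8  [B.lim - 11]
15. n2.lab = true  [A₁.acc > 7]
16. n2.acc = 21  [A₀.ok + 30]
17. n7.tag = true  [terminal]
18. n9.live = "xu"  ["xu"]
19. n9.cnt = 24  [24]
20. n10.tag = true  [terminal]
21. n11.live = 28  [terminal]
22. n9.mk = "pxu"  ["p" ++ B.live]
23. n9.lim = -5  [a.live - 33]
24. n8.depth = -9  [-9]
25. n8.idx = 12  [B.lim * -1 + 7]
26. n8.pre = "vz"  ["vz"]
27. n8.cnt = "pxum"  [B.mk ++ "m"]
28. n1.lab = false  [A₁.acc > 21]
29. n1.acc = 25  [len(A₀.mk) + 23]
30. n0.depth = 23  [A.acc * -1 + 48]
31. n0.idx = 16  [A.acc - 9]
32. n0.pre = "pn"  ["pn"]
33. n0.cnt = "mz"  ["mz"]

true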